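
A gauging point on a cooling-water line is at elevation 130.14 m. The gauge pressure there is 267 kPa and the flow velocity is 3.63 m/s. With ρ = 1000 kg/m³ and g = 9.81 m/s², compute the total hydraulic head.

h ≈ 158.03 m

Pressure head ψ = P/(ρg) = 267×1000 / (1000 × 9.81) = 27.22 m.
Velocity head = v²/(2g) = 3.63² / (2 × 9.81) = 0.672 m.
h = z + ψ + v²/(2g) = 130.14 + 27.22 + 0.672 = 158.03 m.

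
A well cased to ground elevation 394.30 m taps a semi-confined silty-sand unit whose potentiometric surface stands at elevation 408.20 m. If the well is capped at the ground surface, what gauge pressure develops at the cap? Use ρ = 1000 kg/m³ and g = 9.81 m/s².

P ≈ 136 kPa

Head above the cap: Δh = 408.20 − 394.30 = 13.90 m.
P = ρgΔh = 1000 × 9.81 × 13.90 = 136359 Pa ≈ 136 kPa.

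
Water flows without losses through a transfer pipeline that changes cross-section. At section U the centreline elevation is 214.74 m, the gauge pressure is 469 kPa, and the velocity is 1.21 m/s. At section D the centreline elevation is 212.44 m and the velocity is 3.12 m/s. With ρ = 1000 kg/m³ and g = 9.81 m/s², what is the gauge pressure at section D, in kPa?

P₂ ≈ 487 kPa

Pressure head at U: ψ₁ = P₁/(ρg) = 469×1000 / (1000 × 9.81) = 47.81 m.
Velocity heads: v₁²/2g = 1.21²/19.62 = 0.075 m; v₂²/2g = 3.12²/19.62 = 0.496 m.
Total head H = z₁ + ψ₁ + v₁²/2g = 214.74 + 47.81 + 0.075 = 262.62 m.
ψ₂ = H − z₂ − v₂²/2g = 262.62 − 212.44 − 0.496 = 49.68 m.
P₂ = ρgψ₂ = 1000 × 9.81 × 49.68 ≈ 487 kPa.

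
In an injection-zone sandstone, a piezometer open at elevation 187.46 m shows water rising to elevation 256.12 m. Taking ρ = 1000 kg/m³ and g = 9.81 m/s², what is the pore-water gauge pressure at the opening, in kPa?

Pressure head ψ = h − z = 256.12 − 187.46 = 68.66 m.
P = ρgψ = 1000 × 9.81 × 68.66 = 673555 Pa ≈ 674 kPa.

P ≈ 674 kPa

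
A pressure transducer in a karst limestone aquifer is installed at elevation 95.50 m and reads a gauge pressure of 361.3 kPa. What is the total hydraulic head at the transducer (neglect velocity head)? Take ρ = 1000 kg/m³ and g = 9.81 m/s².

h ≈ 132.33 m

ψ = P/(ρg) = 361.3×1000 / (1000 × 9.81) = 36.83 m.
h = z + ψ = 95.50 + 36.83 = 132.33 m.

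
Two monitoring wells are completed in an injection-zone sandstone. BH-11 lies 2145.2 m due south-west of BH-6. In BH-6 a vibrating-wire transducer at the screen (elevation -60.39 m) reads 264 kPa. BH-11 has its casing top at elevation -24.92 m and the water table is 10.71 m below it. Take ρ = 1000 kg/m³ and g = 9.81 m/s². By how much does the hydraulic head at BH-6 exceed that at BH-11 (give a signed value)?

Δh ≈ 2.15 m

Pressure head at BH-6: ψ = P/(ρg) = 264×1000 / (1000 × 9.81) = 26.91 m.
Total head at BH-6: h = z + ψ = -60.39 + 26.91 = -33.48 m.
Total head at BH-11: h = -24.92 − 10.71 = -35.63 m.
Head difference: h(BH-6) − h(BH-11) = -33.48 − (-35.63) = 2.15 m.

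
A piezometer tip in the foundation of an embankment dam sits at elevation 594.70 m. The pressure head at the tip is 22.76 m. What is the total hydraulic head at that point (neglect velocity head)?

h = z + ψ = 594.70 + 22.76 = 617.46 m.

h ≈ 617.46 m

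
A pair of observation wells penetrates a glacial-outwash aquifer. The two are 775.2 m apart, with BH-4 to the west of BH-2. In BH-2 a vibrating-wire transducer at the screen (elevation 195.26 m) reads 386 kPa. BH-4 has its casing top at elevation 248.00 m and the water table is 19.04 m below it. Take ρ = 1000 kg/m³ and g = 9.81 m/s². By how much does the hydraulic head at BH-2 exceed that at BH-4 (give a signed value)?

Pressure head at BH-2: ψ = P/(ρg) = 386×1000 / (1000 × 9.81) = 39.35 m.
Total head at BH-2: h = z + ψ = 195.26 + 39.35 = 234.61 m.
Total head at BH-4: h = 248.00 − 19.04 = 228.96 m.
Head difference: h(BH-2) − h(BH-4) = 234.61 − 228.96 = 5.65 m.

Δh ≈ 5.65 m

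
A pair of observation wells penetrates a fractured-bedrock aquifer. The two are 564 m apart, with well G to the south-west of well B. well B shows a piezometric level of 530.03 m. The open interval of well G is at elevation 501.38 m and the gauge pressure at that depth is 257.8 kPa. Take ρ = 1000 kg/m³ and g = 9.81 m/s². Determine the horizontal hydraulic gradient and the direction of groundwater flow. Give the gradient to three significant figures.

Total head at well B: h = 530.03 m (water level in the piezometer is the total head).
Pressure head at well G: ψ = P/(ρg) = 257.8×1000 / (1000 × 9.81) = 26.28 m.
Total head at well G: h = z + ψ = 501.38 + 26.28 = 527.66 m.
Head difference: h(well B) − h(well G) = 530.03 − 527.66 = 2.37 m.
Hydraulic gradient: i = |Δh| / L = 2.37 / 564 = 0.00420.
Flow is from higher to lower head: from well B toward well G, i.e. toward the south-west.

i ≈ 0.00420; groundwater flows toward the south-west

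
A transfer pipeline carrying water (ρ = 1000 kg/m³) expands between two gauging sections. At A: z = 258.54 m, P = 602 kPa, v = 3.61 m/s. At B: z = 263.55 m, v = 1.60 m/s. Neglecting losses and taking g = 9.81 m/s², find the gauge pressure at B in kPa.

Pressure head at A: ψ₁ = P₁/(ρg) = 602×1000 / (1000 × 9.81) = 61.37 m.
Velocity heads: v₁²/2g = 3.61²/19.62 = 0.664 m; v₂²/2g = 1.60²/19.62 = 0.130 m.
Total head H = z₁ + ψ₁ + v₁²/2g = 258.54 + 61.37 + 0.664 = 320.57 m.
ψ₂ = H − z₂ − v₂²/2g = 320.57 − 263.55 − 0.130 = 56.89 m.
P₂ = ρgψ₂ = 1000 × 9.81 × 56.89 ≈ 558 kPa.

P₂ ≈ 558 kPa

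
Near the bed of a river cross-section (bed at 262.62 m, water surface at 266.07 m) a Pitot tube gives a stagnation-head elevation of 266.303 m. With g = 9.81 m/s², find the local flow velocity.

v ≈ 2.14 m/s

Near the bed, under hydrostatic conditions, the piezometric head (z + ψ) equals the free-surface elevation, 266.07 m.
Velocity head = total − piezometric = 266.303 − 266.07 = 0.233 m.
v = √(2g·h_v) = √(2 × 9.81 × 0.233) = 2.14 m/s.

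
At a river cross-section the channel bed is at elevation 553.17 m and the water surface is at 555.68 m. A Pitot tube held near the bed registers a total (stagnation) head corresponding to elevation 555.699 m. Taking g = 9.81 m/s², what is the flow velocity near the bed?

Near the bed, under hydrostatic conditions, the piezometric head (z + ψ) equals the free-surface elevation, 555.68 m.
Velocity head = total − piezometric = 555.699 − 555.68 = 0.019 m.
v = √(2g·h_v) = √(2 × 9.81 × 0.019) = 0.611 m/s.

v ≈ 0.611 m/s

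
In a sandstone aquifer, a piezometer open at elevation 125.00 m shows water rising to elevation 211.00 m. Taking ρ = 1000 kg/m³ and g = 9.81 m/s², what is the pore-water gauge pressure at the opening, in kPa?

Pressure head ψ = h − z = 211.00 − 125.00 = 86.00 m.
P = ρgψ = 1000 × 9.81 × 86.00 = 843660 Pa ≈ 844 kPa.

P ≈ 844 kPa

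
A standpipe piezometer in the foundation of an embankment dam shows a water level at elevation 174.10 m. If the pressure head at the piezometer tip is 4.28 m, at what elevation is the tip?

z ≈ 169.82 m

z = h − ψ = 174.10 − 4.28 = 169.82 m.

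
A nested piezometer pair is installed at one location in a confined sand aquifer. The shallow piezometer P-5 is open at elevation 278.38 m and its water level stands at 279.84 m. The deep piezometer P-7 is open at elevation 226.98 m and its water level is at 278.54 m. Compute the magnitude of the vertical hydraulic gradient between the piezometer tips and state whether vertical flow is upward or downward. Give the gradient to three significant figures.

Total head at P-5: h = 279.84 m (water level in the standpipe).
Total head at P-7: h = 278.54 m.
Δh = h(P-5) − h(P-7) = 279.84 − 278.54 = 1.30 m.
Vertical separation Δz = 278.38 − 226.98 = 51.40 m.
|i_v| = |Δh| / Δz = 1.30 / 51.40 = 0.0253.
Head is higher in the shallow piezometer, so vertical flow is downward (recharge condition).

|i_v| ≈ 0.0253; vertical flow is downward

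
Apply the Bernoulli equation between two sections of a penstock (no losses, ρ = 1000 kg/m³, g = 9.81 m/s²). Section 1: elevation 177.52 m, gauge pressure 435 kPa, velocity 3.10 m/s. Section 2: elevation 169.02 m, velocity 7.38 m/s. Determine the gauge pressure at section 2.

P₂ ≈ 496 kPa

Pressure head at 1: ψ₁ = P₁/(ρg) = 435×1000 / (1000 × 9.81) = 44.34 m.
Velocity heads: v₁²/2g = 3.10²/19.62 = 0.490 m; v₂²/2g = 7.38²/19.62 = 2.776 m.
Total head H = z₁ + ψ₁ + v₁²/2g = 177.52 + 44.34 + 0.490 = 222.35 m.
ψ₂ = H − z₂ − v₂²/2g = 222.35 − 169.02 − 2.776 = 50.55 m.
P₂ = ρgψ₂ = 1000 × 9.81 × 50.55 ≈ 496 kPa.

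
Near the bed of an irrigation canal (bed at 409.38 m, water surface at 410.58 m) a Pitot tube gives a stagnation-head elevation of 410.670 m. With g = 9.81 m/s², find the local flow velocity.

Near the bed, under hydrostatic conditions, the piezometric head (z + ψ) equals the free-surface elevation, 410.58 m.
Velocity head = total − piezometric = 410.670 − 410.58 = 0.090 m.
v = √(2g·h_v) = √(2 × 9.81 × 0.090) = 1.33 m/s.

v ≈ 1.33 m/s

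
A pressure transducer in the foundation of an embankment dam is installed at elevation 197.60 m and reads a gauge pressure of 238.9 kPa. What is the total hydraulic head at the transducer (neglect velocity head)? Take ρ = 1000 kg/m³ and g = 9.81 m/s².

ψ = P/(ρg) = 238.9×1000 / (1000 × 9.81) = 24.35 m.
h = z + ψ = 197.60 + 24.35 = 221.95 m.

h ≈ 221.95 m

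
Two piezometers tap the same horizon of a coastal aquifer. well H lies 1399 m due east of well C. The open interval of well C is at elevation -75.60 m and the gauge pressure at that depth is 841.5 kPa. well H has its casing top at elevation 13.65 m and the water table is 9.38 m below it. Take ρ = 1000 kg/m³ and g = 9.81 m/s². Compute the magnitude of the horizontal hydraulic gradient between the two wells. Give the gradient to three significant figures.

Pressure head at well C: ψ = P/(ρg) = 841.5×1000 / (1000 × 9.81) = 85.78 m.
Total head at well C: h = z + ψ = -75.60 + 85.78 = 10.18 m.
Total head at well H: h = 13.65 − 9.38 = 4.27 m.
Head difference: h(well C) − h(well H) = 10.18 − 4.27 = 5.91 m.
Hydraulic gradient: i = |Δh| / L = 5.91 / 1399 = 0.00422.

i ≈ 0.00422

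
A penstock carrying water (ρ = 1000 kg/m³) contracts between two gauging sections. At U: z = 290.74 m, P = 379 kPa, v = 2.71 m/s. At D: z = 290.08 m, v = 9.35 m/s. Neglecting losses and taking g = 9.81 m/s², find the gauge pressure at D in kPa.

P₂ ≈ 345 kPa

Pressure head at U: ψ₁ = P₁/(ρg) = 379×1000 / (1000 × 9.81) = 38.63 m.
Velocity heads: v₁²/2g = 2.71²/19.62 = 0.374 m; v₂²/2g = 9.35²/19.62 = 4.456 m.
Total head H = z₁ + ψ₁ + v₁²/2g = 290.74 + 38.63 + 0.374 = 329.74 m.
ψ₂ = H − z₂ − v₂²/2g = 329.74 − 290.08 − 4.456 = 35.20 m.
P₂ = ρgψ₂ = 1000 × 9.81 × 35.20 ≈ 345 kPa.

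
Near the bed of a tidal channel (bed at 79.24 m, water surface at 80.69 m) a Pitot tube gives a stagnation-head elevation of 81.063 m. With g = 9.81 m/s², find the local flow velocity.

Near the bed, under hydrostatic conditions, the piezometric head (z + ψ) equals the free-surface elevation, 80.69 m.
Velocity head = total − piezometric = 81.063 − 80.69 = 0.373 m.
v = √(2g·h_v) = √(2 × 9.81 × 0.373) = 2.71 m/s.

v ≈ 2.71 m/s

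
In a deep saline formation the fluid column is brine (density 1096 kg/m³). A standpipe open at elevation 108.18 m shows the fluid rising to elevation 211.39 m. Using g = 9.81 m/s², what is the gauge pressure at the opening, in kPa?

Pressure head ψ = h − z = 211.39 − 108.18 = 103.21 m.
P = ρgψ = 1096 × 9.81 × 103.21 = 1109689 Pa ≈ 1110 kPa.

P ≈ 1110 kPa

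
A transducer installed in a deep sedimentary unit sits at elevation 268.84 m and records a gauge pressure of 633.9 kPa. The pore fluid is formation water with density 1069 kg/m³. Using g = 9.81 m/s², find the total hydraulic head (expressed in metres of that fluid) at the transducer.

ψ = P/(ρg) = 633.9×1000 / (1069 × 9.81) = 60.45 m.
h = z + ψ = 268.84 + 60.45 = 329.29 m.

h ≈ 329.29 m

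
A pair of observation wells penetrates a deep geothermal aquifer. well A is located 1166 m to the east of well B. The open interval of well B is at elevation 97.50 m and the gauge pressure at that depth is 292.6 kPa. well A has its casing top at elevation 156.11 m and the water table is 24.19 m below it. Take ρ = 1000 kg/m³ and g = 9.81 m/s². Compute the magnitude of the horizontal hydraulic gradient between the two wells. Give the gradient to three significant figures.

i ≈ 0.00394

Pressure head at well B: ψ = P/(ρg) = 292.6×1000 / (1000 × 9.81) = 29.83 m.
Total head at well B: h = z + ψ = 97.50 + 29.83 = 127.33 m.
Total head at well A: h = 156.11 − 24.19 = 131.92 m.
Head difference: h(well B) − h(well A) = 127.33 − 131.92 = -4.59 m.
Hydraulic gradient: i = |Δh| / L = 4.59 / 1166 = 0.00394.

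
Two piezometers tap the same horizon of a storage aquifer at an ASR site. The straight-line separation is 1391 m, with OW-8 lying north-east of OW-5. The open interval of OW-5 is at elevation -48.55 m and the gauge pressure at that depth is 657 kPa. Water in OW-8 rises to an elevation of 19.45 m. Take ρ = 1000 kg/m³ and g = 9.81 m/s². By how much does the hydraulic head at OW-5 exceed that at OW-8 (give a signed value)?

Δh ≈ -1.03 m

Pressure head at OW-5: ψ = P/(ρg) = 657×1000 / (1000 × 9.81) = 66.97 m.
Total head at OW-5: h = z + ψ = -48.55 + 66.97 = 18.42 m.
Total head at OW-8: h = 19.45 m (water level in the piezometer is the total head).
Head difference: h(OW-5) − h(OW-8) = 18.42 − 19.45 = -1.03 m.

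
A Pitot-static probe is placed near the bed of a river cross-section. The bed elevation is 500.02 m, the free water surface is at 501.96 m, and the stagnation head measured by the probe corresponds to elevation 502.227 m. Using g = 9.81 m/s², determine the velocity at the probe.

v ≈ 2.29 m/s

Near the bed, under hydrostatic conditions, the piezometric head (z + ψ) equals the free-surface elevation, 501.96 m.
Velocity head = total − piezometric = 502.227 − 501.96 = 0.267 m.
v = √(2g·h_v) = √(2 × 9.81 × 0.267) = 2.29 m/s.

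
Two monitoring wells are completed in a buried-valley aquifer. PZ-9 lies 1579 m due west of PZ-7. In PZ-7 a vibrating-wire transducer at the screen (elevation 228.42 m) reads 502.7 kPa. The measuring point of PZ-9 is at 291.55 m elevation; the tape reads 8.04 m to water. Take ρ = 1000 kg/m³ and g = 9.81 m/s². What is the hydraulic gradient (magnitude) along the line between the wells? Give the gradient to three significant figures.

i ≈ 0.00244

Pressure head at PZ-7: ψ = P/(ρg) = 502.7×1000 / (1000 × 9.81) = 51.24 m.
Total head at PZ-7: h = z + ψ = 228.42 + 51.24 = 279.66 m.
Total head at PZ-9: h = 291.55 − 8.04 = 283.51 m.
Head difference: h(PZ-7) − h(PZ-9) = 279.66 − 283.51 = -3.85 m.
Hydraulic gradient: i = |Δh| / L = 3.85 / 1579 = 0.00244.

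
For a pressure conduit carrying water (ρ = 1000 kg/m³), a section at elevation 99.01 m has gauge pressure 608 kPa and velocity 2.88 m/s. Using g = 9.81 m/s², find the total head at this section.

h ≈ 161.41 m

Pressure head ψ = P/(ρg) = 608×1000 / (1000 × 9.81) = 61.98 m.
Velocity head = v²/(2g) = 2.88² / (2 × 9.81) = 0.423 m.
h = z + ψ + v²/(2g) = 99.01 + 61.98 + 0.423 = 161.41 m.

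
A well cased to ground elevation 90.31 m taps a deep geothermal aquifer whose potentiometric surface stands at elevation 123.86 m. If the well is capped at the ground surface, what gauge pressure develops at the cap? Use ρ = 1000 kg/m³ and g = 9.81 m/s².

P ≈ 329 kPa

Head above the cap: Δh = 123.86 − 90.31 = 33.55 m.
P = ρgΔh = 1000 × 9.81 × 33.55 = 329126 Pa ≈ 329 kPa.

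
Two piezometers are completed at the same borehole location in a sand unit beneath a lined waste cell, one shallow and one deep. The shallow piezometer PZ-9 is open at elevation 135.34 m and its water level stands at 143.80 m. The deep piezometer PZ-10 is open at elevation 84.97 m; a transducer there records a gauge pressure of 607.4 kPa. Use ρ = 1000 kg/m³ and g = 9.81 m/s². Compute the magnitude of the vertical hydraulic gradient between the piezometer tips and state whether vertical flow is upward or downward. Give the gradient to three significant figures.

Total head at PZ-9: h = 143.80 m (water level in the standpipe).
Pressure head at PZ-10: ψ = P/(ρg) = 607.4×1000 / (1000 × 9.81) = 61.92 m.
Total head at PZ-10: h = z + ψ = 84.97 + 61.92 = 146.89 m.
Δh = h(PZ-9) − h(PZ-10) = 143.80 − 146.89 = -3.09 m.
Vertical separation Δz = 135.34 − 84.97 = 50.37 m.
|i_v| = |Δh| / Δz = 3.09 / 50.37 = 0.0613.
Head is higher in the deep piezometer, so vertical flow is upward (discharge condition).

|i_v| ≈ 0.0613; vertical flow is upward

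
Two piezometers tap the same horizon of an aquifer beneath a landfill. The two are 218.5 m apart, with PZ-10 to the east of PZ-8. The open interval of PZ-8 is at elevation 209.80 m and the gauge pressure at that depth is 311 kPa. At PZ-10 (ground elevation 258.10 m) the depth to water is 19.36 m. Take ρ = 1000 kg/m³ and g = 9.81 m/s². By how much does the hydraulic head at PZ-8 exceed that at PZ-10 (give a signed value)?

Δh ≈ 2.76 m

Pressure head at PZ-8: ψ = P/(ρg) = 311×1000 / (1000 × 9.81) = 31.70 m.
Total head at PZ-8: h = z + ψ = 209.80 + 31.70 = 241.50 m.
Total head at PZ-10: h = 258.10 − 19.36 = 238.74 m.
Head difference: h(PZ-8) − h(PZ-10) = 241.50 − 238.74 = 2.76 m.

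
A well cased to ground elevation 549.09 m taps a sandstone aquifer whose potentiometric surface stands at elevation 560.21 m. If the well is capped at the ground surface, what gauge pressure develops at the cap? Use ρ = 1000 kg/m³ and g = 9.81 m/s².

Head above the cap: Δh = 560.21 − 549.09 = 11.12 m.
P = ρgΔh = 1000 × 9.81 × 11.12 = 109087 Pa ≈ 109 kPa.

P ≈ 109 kPa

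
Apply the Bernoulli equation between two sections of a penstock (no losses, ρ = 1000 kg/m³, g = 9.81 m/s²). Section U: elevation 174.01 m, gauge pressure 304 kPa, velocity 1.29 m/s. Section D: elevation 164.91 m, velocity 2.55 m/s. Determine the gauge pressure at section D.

P₂ ≈ 391 kPa

Pressure head at U: ψ₁ = P₁/(ρg) = 304×1000 / (1000 × 9.81) = 30.99 m.
Velocity heads: v₁²/2g = 1.29²/19.62 = 0.085 m; v₂²/2g = 2.55²/19.62 = 0.331 m.
Total head H = z₁ + ψ₁ + v₁²/2g = 174.01 + 30.99 + 0.085 = 205.09 m.
ψ₂ = H − z₂ − v₂²/2g = 205.09 − 164.91 − 0.331 = 39.85 m.
P₂ = ρgψ₂ = 1000 × 9.81 × 39.85 ≈ 391 kPa.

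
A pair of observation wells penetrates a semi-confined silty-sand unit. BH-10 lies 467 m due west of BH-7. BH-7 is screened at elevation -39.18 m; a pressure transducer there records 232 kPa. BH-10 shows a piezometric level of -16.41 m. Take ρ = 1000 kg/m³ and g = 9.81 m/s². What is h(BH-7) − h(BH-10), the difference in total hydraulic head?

Δh ≈ 0.88 m

Pressure head at BH-7: ψ = P/(ρg) = 232×1000 / (1000 × 9.81) = 23.65 m.
Total head at BH-7: h = z + ψ = -39.18 + 23.65 = -15.53 m.
Total head at BH-10: h = -16.41 m (water level in the piezometer is the total head).
Head difference: h(BH-7) − h(BH-10) = -15.53 − (-16.41) = 0.88 m.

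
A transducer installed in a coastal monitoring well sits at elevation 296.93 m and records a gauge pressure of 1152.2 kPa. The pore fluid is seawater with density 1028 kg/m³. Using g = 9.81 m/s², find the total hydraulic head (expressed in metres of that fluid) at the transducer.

h ≈ 411.18 m

ψ = P/(ρg) = 1152.2×1000 / (1028 × 9.81) = 114.25 m.
h = z + ψ = 296.93 + 114.25 = 411.18 m.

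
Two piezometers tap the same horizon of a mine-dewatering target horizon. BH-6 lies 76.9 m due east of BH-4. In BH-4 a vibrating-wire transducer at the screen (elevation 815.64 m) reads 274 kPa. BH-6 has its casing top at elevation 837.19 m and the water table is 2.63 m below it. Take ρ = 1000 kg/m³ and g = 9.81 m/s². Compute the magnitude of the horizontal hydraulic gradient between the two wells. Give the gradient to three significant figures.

i ≈ 0.117

Pressure head at BH-4: ψ = P/(ρg) = 274×1000 / (1000 × 9.81) = 27.93 m.
Total head at BH-4: h = z + ψ = 815.64 + 27.93 = 843.57 m.
Total head at BH-6: h = 837.19 − 2.63 = 834.56 m.
Head difference: h(BH-4) − h(BH-6) = 843.57 − 834.56 = 9.01 m.
Hydraulic gradient: i = |Δh| / L = 9.01 / 76.9 = 0.117.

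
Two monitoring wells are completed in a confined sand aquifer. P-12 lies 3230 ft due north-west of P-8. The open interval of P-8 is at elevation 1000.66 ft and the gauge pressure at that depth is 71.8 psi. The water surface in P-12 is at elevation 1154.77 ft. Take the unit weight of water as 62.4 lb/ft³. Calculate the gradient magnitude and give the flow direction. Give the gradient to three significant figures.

Pressure head at P-8: ψ = 144·P/γ = 144 × 71.8 / 62.4 = 165.69 ft.
Total head at P-8: h = z + ψ = 1000.66 + 165.69 = 1166.35 ft.
Total head at P-12: h = 1154.77 ft (water level in the piezometer is the total head).
Head difference: h(P-8) − h(P-12) = 1166.35 − 1154.77 = 11.58 ft.
Hydraulic gradient: i = |Δh| / L = 11.58 / 3230 = 0.00359.
Flow is from higher to lower head: from P-8 toward P-12, i.e. toward the north-west.

i ≈ 0.00359; groundwater flows toward the north-west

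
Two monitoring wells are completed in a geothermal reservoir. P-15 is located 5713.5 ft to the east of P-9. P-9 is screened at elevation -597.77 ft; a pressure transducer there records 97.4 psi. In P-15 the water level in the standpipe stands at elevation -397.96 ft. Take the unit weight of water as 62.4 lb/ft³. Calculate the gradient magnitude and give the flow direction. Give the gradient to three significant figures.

Pressure head at P-9: ψ = 144·P/γ = 144 × 97.4 / 62.4 = 224.77 ft.
Total head at P-9: h = z + ψ = -597.77 + 224.77 = -373.00 ft.
Total head at P-15: h = -397.96 ft (water level in the piezometer is the total head).
Head difference: h(P-9) − h(P-15) = -373.00 − (-397.96) = 24.96 ft.
Hydraulic gradient: i = |Δh| / L = 24.96 / 5713.5 = 0.00437.
Flow is from higher to lower head: from P-9 toward P-15, i.e. toward the east.

i ≈ 0.00437; groundwater flows toward the east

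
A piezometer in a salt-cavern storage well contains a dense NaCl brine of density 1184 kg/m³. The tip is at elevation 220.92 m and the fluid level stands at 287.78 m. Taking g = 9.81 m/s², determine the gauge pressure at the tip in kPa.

Pressure head ψ = h − z = 287.78 − 220.92 = 66.86 m.
P = ρgψ = 1184 × 9.81 × 66.86 = 776582 Pa ≈ 777 kPa.

P ≈ 777 kPa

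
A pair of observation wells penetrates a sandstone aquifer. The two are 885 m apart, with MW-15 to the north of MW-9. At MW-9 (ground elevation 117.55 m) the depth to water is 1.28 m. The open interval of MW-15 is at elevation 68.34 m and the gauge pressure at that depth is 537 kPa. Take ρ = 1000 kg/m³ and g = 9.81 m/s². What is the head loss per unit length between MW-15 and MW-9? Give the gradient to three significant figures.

Total head at MW-9: h = 117.55 − 1.28 = 116.27 m.
Pressure head at MW-15: ψ = P/(ρg) = 537×1000 / (1000 × 9.81) = 54.74 m.
Total head at MW-15: h = z + ψ = 68.34 + 54.74 = 123.08 m.
Head difference: h(MW-9) − h(MW-15) = 116.27 − 123.08 = -6.81 m.
Hydraulic gradient: i = |Δh| / L = 6.81 / 885 = 0.00769.

i ≈ 0.00769 m/m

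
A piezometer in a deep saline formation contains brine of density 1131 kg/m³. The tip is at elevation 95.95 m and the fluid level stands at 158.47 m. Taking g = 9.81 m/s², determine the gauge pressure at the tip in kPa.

P ≈ 694 kPa

Pressure head ψ = h − z = 158.47 − 95.95 = 62.52 m.
P = ρgψ = 1131 × 9.81 × 62.52 = 693666 Pa ≈ 694 kPa.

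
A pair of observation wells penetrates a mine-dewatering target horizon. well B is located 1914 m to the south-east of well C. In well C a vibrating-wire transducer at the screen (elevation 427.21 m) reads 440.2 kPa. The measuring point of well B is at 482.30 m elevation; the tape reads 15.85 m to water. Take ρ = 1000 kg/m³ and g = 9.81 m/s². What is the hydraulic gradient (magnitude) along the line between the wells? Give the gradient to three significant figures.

i ≈ 0.00294

Pressure head at well C: ψ = P/(ρg) = 440.2×1000 / (1000 × 9.81) = 44.87 m.
Total head at well C: h = z + ψ = 427.21 + 44.87 = 472.08 m.
Total head at well B: h = 482.30 − 15.85 = 466.45 m.
Head difference: h(well C) − h(well B) = 472.08 − 466.45 = 5.63 m.
Hydraulic gradient: i = |Δh| / L = 5.63 / 1914 = 0.00294.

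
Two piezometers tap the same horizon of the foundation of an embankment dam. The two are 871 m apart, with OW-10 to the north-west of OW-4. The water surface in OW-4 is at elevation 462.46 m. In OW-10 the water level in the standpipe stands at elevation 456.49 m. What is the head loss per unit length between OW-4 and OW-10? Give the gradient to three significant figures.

Total head at OW-4: h = 462.46 m (water level in the piezometer is the total head).
Total head at OW-10: h = 456.49 m (water level in the piezometer is the total head).
Head difference: h(OW-4) − h(OW-10) = 462.46 − 456.49 = 5.97 m.
Hydraulic gradient: i = |Δh| / L = 5.97 / 871 = 0.00685.

i ≈ 0.00685 m/m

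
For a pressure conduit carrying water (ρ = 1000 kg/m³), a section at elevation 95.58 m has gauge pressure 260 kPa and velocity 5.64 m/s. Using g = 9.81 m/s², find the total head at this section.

h ≈ 123.70 m

Pressure head ψ = P/(ρg) = 260×1000 / (1000 × 9.81) = 26.50 m.
Velocity head = v²/(2g) = 5.64² / (2 × 9.81) = 1.621 m.
h = z + ψ + v²/(2g) = 95.58 + 26.50 + 1.621 = 123.70 m.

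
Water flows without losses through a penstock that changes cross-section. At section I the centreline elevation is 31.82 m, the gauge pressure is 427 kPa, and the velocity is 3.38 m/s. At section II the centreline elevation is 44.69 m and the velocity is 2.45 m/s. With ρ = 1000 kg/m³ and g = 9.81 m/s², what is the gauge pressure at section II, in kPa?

P₂ ≈ 303 kPa

Pressure head at I: ψ₁ = P₁/(ρg) = 427×1000 / (1000 × 9.81) = 43.53 m.
Velocity heads: v₁²/2g = 3.38²/19.62 = 0.582 m; v₂²/2g = 2.45²/19.62 = 0.306 m.
Total head H = z₁ + ψ₁ + v₁²/2g = 31.82 + 43.53 + 0.582 = 75.93 m.
ψ₂ = H − z₂ − v₂²/2g = 75.93 − 44.69 − 0.306 = 30.93 m.
P₂ = ρgψ₂ = 1000 × 9.81 × 30.93 ≈ 303 kPa.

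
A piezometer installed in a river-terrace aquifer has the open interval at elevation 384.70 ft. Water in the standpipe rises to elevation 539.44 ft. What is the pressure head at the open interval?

ψ ≈ 154.74 ft

Total head h = 539.44 ft (the water-surface elevation in the piezometer).
Pressure head ψ = h − z = 539.44 − 384.70 = 154.74 ft.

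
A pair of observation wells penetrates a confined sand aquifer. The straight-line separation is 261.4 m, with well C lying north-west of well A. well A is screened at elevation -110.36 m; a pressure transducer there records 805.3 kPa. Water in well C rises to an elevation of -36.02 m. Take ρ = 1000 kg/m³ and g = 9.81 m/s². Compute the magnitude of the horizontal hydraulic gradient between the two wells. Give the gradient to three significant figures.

i ≈ 0.0296

Pressure head at well A: ψ = P/(ρg) = 805.3×1000 / (1000 × 9.81) = 82.09 m.
Total head at well A: h = z + ψ = -110.36 + 82.09 = -28.27 m.
Total head at well C: h = -36.02 m (water level in the piezometer is the total head).
Head difference: h(well A) − h(well C) = -28.27 − (-36.02) = 7.75 m.
Hydraulic gradient: i = |Δh| / L = 7.75 / 261.4 = 0.0296.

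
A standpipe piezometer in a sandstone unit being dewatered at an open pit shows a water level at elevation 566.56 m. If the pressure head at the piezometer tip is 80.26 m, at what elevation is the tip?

z = h − ψ = 566.56 − 80.26 = 486.30 m.

z ≈ 486.30 m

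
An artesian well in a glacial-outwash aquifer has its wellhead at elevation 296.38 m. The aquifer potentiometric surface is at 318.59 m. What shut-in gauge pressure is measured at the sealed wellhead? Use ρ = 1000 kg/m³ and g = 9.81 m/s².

P ≈ 218 kPa

Head above the cap: Δh = 318.59 − 296.38 = 22.21 m.
P = ρgΔh = 1000 × 9.81 × 22.21 = 217880 Pa ≈ 218 kPa.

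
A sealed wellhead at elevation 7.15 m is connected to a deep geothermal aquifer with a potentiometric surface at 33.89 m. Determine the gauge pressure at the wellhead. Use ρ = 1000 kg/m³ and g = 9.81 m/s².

Head above the cap: Δh = 33.89 − 7.15 = 26.74 m.
P = ρgΔh = 1000 × 9.81 × 26.74 = 262319 Pa ≈ 262 kPa.

P ≈ 262 kPa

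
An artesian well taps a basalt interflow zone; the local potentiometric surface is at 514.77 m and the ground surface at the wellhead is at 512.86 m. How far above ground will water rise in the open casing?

≈ 1.91 m above ground

Water rises to the potentiometric surface, so the rise above ground = 514.77 − 512.86 = 1.91 m.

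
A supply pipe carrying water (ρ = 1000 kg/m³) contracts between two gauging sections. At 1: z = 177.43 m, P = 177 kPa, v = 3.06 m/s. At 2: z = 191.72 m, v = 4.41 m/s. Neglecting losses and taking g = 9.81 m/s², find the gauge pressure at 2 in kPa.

P₂ ≈ 31.8 kPa

Pressure head at 1: ψ₁ = P₁/(ρg) = 177×1000 / (1000 × 9.81) = 18.04 m.
Velocity heads: v₁²/2g = 3.06²/19.62 = 0.477 m; v₂²/2g = 4.41²/19.62 = 0.991 m.
Total head H = z₁ + ψ₁ + v₁²/2g = 177.43 + 18.04 + 0.477 = 195.95 m.
ψ₂ = H − z₂ − v₂²/2g = 195.95 − 191.72 − 0.991 = 3.24 m.
P₂ = ρgψ₂ = 1000 × 9.81 × 3.24 ≈ 31.8 kPa.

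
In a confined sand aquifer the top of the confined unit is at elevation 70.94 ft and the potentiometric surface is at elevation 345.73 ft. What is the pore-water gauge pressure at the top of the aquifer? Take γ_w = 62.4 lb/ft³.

Pressure head at the aquifer top: ψ = h − z = 345.73 − 70.94 = 274.79 ft.
P = γψ/144 = 62.4 × 274.79 / 144 = 119 psi.

P ≈ 119 psi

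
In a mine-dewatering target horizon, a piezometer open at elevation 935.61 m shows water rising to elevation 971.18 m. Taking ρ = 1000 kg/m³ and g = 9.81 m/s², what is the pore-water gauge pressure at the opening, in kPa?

Pressure head ψ = h − z = 971.18 − 935.61 = 35.57 m.
P = ρgψ = 1000 × 9.81 × 35.57 = 348942 Pa ≈ 349 kPa.

P ≈ 349 kPa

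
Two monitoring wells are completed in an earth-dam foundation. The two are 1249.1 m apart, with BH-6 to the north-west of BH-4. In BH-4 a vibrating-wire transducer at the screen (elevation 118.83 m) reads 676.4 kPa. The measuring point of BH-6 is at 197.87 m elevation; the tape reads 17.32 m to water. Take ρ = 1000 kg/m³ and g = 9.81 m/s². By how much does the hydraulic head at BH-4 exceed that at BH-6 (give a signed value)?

Pressure head at BH-4: ψ = P/(ρg) = 676.4×1000 / (1000 × 9.81) = 68.95 m.
Total head at BH-4: h = z + ψ = 118.83 + 68.95 = 187.78 m.
Total head at BH-6: h = 197.87 − 17.32 = 180.55 m.
Head difference: h(BH-4) − h(BH-6) = 187.78 − 180.55 = 7.23 m.

Δh ≈ 7.23 m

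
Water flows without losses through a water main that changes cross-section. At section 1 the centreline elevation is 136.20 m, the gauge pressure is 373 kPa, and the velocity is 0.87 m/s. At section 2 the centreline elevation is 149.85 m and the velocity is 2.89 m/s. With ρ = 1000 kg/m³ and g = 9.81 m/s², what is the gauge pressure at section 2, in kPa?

Pressure head at 1: ψ₁ = P₁/(ρg) = 373×1000 / (1000 × 9.81) = 38.02 m.
Velocity heads: v₁²/2g = 0.87²/19.62 = 0.039 m; v₂²/2g = 2.89²/19.62 = 0.426 m.
Total head H = z₁ + ψ₁ + v₁²/2g = 136.20 + 38.02 + 0.039 = 174.26 m.
ψ₂ = H − z₂ − v₂²/2g = 174.26 − 149.85 − 0.426 = 23.98 m.
P₂ = ρgψ₂ = 1000 × 9.81 × 23.98 ≈ 235 kPa.

P₂ ≈ 235 kPa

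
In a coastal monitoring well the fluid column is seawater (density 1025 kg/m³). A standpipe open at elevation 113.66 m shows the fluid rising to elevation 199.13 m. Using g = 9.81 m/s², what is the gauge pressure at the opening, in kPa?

Pressure head ψ = h − z = 199.13 − 113.66 = 85.47 m.
P = ρgψ = 1025 × 9.81 × 85.47 = 859422 Pa ≈ 859 kPa.

P ≈ 859 kPa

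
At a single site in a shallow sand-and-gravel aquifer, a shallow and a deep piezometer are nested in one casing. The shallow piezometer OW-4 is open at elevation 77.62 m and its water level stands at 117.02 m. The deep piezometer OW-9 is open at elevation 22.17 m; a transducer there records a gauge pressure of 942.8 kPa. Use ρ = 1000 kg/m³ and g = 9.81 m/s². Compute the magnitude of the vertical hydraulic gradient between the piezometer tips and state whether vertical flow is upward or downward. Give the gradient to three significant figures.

|i_v| ≈ 0.0227; vertical flow is upward

Total head at OW-4: h = 117.02 m (water level in the standpipe).
Pressure head at OW-9: ψ = P/(ρg) = 942.8×1000 / (1000 × 9.81) = 96.11 m.
Total head at OW-9: h = z + ψ = 22.17 + 96.11 = 118.28 m.
Δh = h(OW-4) − h(OW-9) = 117.02 − 118.28 = -1.26 m.
Vertical separation Δz = 77.62 − 22.17 = 55.45 m.
|i_v| = |Δh| / Δz = 1.26 / 55.45 = 0.0227.
Head is higher in the deep piezometer, so vertical flow is upward (discharge condition).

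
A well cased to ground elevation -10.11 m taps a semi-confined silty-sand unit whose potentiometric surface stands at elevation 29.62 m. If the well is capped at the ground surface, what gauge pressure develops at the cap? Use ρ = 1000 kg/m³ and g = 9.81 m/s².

Head above the cap: Δh = 29.62 − (-10.11) = 39.73 m.
P = ρgΔh = 1000 × 9.81 × 39.73 = 389751 Pa ≈ 390 kPa.

P ≈ 390 kPa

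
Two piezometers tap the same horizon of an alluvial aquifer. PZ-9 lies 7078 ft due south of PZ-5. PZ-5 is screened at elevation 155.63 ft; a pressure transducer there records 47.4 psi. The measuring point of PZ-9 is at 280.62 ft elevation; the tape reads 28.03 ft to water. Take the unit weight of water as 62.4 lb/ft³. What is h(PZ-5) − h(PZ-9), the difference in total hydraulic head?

Pressure head at PZ-5: ψ = 144·P/γ = 144 × 47.4 / 62.4 = 109.38 ft.
Total head at PZ-5: h = z + ψ = 155.63 + 109.38 = 265.01 ft.
Total head at PZ-9: h = 280.62 − 28.03 = 252.59 ft.
Head difference: h(PZ-5) − h(PZ-9) = 265.01 − 252.59 = 12.42 ft.

Δh ≈ 12.42 ft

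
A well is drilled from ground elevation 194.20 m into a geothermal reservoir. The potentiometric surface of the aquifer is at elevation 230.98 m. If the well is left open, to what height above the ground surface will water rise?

Water rises to the potentiometric surface, so the rise above ground = 230.98 − 194.20 = 36.78 m.

≈ 36.78 m above ground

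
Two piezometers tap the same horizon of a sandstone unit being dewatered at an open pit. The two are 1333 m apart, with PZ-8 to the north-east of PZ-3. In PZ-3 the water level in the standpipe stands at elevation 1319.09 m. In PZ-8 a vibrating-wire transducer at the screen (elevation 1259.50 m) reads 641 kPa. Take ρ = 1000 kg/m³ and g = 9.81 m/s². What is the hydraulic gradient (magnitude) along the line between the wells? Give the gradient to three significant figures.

i ≈ 0.00431

Total head at PZ-3: h = 1319.09 m (water level in the piezometer is the total head).
Pressure head at PZ-8: ψ = P/(ρg) = 641×1000 / (1000 × 9.81) = 65.34 m.
Total head at PZ-8: h = z + ψ = 1259.50 + 65.34 = 1324.84 m.
Head difference: h(PZ-3) − h(PZ-8) = 1319.09 − 1324.84 = -5.75 m.
Hydraulic gradient: i = |Δh| / L = 5.75 / 1333 = 0.00431.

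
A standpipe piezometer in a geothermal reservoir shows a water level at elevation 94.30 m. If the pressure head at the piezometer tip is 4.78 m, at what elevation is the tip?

z = h − ψ = 94.30 − 4.78 = 89.52 m.

z ≈ 89.52 m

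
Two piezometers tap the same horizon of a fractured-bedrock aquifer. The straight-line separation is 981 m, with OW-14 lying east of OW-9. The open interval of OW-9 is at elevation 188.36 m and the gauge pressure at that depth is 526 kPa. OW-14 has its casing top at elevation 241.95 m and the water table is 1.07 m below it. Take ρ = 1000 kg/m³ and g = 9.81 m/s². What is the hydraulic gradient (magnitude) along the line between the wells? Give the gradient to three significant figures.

i ≈ 0.00112

Pressure head at OW-9: ψ = P/(ρg) = 526×1000 / (1000 × 9.81) = 53.62 m.
Total head at OW-9: h = z + ψ = 188.36 + 53.62 = 241.98 m.
Total head at OW-14: h = 241.95 − 1.07 = 240.88 m.
Head difference: h(OW-9) − h(OW-14) = 241.98 − 240.88 = 1.10 m.
Hydraulic gradient: i = |Δh| / L = 1.10 / 981 = 0.00112.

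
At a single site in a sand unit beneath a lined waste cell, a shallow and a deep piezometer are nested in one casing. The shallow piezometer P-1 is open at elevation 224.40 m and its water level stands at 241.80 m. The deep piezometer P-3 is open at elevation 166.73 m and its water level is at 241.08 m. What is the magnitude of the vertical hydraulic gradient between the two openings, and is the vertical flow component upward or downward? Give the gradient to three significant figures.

|i_v| ≈ 0.0125; vertical flow is downward

Total head at P-1: h = 241.80 m (water level in the standpipe).
Total head at P-3: h = 241.08 m.
Δh = h(P-1) − h(P-3) = 241.80 − 241.08 = 0.72 m.
Vertical separation Δz = 224.40 − 166.73 = 57.67 m.
|i_v| = |Δh| / Δz = 0.72 / 57.67 = 0.0125.
Head is higher in the shallow piezometer, so vertical flow is downward (recharge condition).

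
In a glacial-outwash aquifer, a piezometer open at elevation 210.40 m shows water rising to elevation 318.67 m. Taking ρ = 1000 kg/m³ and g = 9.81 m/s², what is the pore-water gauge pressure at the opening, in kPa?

P ≈ 1060 kPa

Pressure head ψ = h − z = 318.67 − 210.40 = 108.27 m.
P = ρgψ = 1000 × 9.81 × 108.27 = 1062129 Pa ≈ 1060 kPa.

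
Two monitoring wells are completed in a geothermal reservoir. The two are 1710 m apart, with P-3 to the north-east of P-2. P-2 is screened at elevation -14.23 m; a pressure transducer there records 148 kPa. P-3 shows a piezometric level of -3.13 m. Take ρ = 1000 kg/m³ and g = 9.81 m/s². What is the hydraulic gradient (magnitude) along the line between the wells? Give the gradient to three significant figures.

i ≈ 0.00233

Pressure head at P-2: ψ = P/(ρg) = 148×1000 / (1000 × 9.81) = 15.09 m.
Total head at P-2: h = z + ψ = -14.23 + 15.09 = 0.86 m.
Total head at P-3: h = -3.13 m (water level in the piezometer is the total head).
Head difference: h(P-2) − h(P-3) = 0.86 − (-3.13) = 3.99 m.
Hydraulic gradient: i = |Δh| / L = 3.99 / 1710 = 0.00233.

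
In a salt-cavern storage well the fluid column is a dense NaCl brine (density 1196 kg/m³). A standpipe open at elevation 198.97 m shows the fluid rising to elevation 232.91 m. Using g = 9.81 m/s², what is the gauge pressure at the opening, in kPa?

P ≈ 398 kPa

Pressure head ψ = h − z = 232.91 − 198.97 = 33.94 m.
P = ρgψ = 1196 × 9.81 × 33.94 = 398210 Pa ≈ 398 kPa.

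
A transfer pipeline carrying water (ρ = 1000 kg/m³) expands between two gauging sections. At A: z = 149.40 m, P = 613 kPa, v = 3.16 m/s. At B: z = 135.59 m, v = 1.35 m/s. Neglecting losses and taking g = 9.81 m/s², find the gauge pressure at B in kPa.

P₂ ≈ 753 kPa

Pressure head at A: ψ₁ = P₁/(ρg) = 613×1000 / (1000 × 9.81) = 62.49 m.
Velocity heads: v₁²/2g = 3.16²/19.62 = 0.509 m; v₂²/2g = 1.35²/19.62 = 0.093 m.
Total head H = z₁ + ψ₁ + v₁²/2g = 149.40 + 62.49 + 0.509 = 212.40 m.
ψ₂ = H − z₂ − v₂²/2g = 212.40 − 135.59 − 0.093 = 76.72 m.
P₂ = ρgψ₂ = 1000 × 9.81 × 76.72 ≈ 753 kPa.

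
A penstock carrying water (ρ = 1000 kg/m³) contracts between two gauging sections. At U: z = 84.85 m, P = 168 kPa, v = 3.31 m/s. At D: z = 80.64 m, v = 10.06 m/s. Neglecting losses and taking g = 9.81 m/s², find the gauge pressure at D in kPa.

Pressure head at U: ψ₁ = P₁/(ρg) = 168×1000 / (1000 × 9.81) = 17.13 m.
Velocity heads: v₁²/2g = 3.31²/19.62 = 0.558 m; v₂²/2g = 10.06²/19.62 = 5.158 m.
Total head H = z₁ + ψ₁ + v₁²/2g = 84.85 + 17.13 + 0.558 = 102.54 m.
ψ₂ = H − z₂ − v₂²/2g = 102.54 − 80.64 − 5.158 = 16.74 m.
P₂ = ρgψ₂ = 1000 × 9.81 × 16.74 ≈ 164 kPa.

P₂ ≈ 164 kPa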